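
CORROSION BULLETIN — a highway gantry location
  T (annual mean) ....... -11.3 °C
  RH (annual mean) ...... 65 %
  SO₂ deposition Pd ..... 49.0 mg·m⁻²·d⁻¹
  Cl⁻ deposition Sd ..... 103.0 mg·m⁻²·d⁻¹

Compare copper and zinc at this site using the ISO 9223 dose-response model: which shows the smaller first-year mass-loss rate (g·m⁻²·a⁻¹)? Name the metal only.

copper: T≤10 °C ⇒ hinge +0.126·(-11.3−10) = -2.6838
  SO₂ term: 0.0053·49.0^0.26·exp(0.059·65-2.6838) = 0.0461
  Cl⁻ term: 0.01025·103.0^0.27·exp(0.036·65+0.049·-11.3) = 0.2138
  sum: 0.0461 + 0.2138 → r_corr = 0.2599 μm/a
  mass loss = 0.2599 μm/a × 8.96 g/cm³ = 2.329 g·m⁻²·a⁻¹
zinc: T≤10 °C ⇒ hinge +0.038·(-11.3−10) = -0.8094
  Pd branch = 0.0129·Pd^0.44·e^(0.046·RH+f) = 0.6328 μm/a
  Cl⁻ term: 0.0175·103.0^0.57·exp(0.008·65+0.085·-11.3) = 0.1581
  sum: 0.6328 + 0.1581 → r_corr = 0.791 μm/a
  mass loss = 0.791 μm/a × 7.14 g/cm³ = 5.648 g·m⁻²·a⁻¹
Ordering by g·m⁻²·a⁻¹: zinc (5.65) > copper (2.33)

copper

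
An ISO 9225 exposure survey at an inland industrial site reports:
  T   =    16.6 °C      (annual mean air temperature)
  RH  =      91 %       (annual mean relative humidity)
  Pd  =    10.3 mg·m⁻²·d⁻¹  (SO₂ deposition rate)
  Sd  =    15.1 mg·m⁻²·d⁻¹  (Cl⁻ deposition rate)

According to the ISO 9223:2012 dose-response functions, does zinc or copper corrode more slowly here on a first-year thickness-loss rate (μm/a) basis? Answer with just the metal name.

zinc: f(T) = -0.071·(T−10) [T>10 °C] = -0.4686
  Pd branch = 0.0129·Pd^0.44·e^(0.046·RH+f) = 1.481 μm/a
  Cl⁻ term: 0.0175·15.1^0.57·exp(0.008·91+0.085·16.6) = 0.6982
  r_corr = 1.481 + 0.6982 = 2.18 μm/a
copper: f(T) = -0.080·(T−10) [T>10 °C] = -0.5280
  SO₂ term: 0.0053·10.3^0.26·exp(0.059·91-0.5280) = 1.23
  Sd branch = 0.01025·Sd^0.27·e^(0.036·RH+0.049·T) = 1.274 μm/a
  sum: 1.23 + 1.274 → r_corr = 2.504 μm/a
Ordering by μm/a: copper (2.5) > zinc (2.18)

zinc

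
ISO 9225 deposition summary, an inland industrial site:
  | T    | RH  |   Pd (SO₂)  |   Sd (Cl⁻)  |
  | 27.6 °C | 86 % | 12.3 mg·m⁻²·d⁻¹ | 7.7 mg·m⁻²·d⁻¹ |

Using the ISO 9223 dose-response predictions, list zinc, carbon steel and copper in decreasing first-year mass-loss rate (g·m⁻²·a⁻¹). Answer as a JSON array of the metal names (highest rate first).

zinc: temperature factor f = -0.071·(17.6) = -1.2496
  SO₂ term: 0.0129·12.3^0.44·exp(0.046·86-1.2496) = 0.5828
  Sd branch = 0.0175·Sd^0.57·e^(0.008·RH+0.085·T) = 1.164 μm/a
  sum: 0.5828 + 1.164 → r_corr = 1.747 μm/a
  mass loss = 1.747 μm/a × 7.14 g/cm³ = 12.47 g·m⁻²·a⁻¹
carbon steel: temperature factor f = -0.054·(17.6) = -0.9504
  Pd branch = 1.77·Pd^0.52·e^(0.02·RH+f) = 14.09 μm/a
  Sd branch = 0.102·Sd^0.62·e^(0.033·RH+0.04·T) = 18.63 μm/a
  r_corr = 14.09 + 18.63 = 32.72 μm/a
  mass loss = 32.72 μm/a × 7.85 g/cm³ = 256.9 g·m⁻²·a⁻¹
copper: temperature factor f = -0.080·(17.6) = -1.4080
  SO₂ term: 0.0053·12.3^0.26·exp(0.059·86-1.4080) = 0.3979
  Cl⁻ term: 0.01025·7.7^0.27·exp(0.036·86+0.049·27.6) = 1.521
  r_corr = 0.3979 + 1.521 = 1.918 μm/a
  mass loss = 1.918 μm/a × 8.96 g/cm³ = 17.19 g·m⁻²·a⁻¹
Ordering by g·m⁻²·a⁻¹: carbon steel (257) > copper (17.2) > zinc (12.5)

["carbon steel", "copper", "zinc"]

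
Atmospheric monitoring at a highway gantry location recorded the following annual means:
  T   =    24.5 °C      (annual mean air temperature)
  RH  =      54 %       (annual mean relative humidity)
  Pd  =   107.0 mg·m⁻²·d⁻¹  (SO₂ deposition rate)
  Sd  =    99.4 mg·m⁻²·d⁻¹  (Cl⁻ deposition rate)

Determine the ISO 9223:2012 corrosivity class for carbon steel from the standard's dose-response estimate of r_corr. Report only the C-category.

carbon steel: T>10 °C ⇒ hinge -0.054·(24.5−10) = -0.7830
  sulphur-dioxide contribution → 27.05 μm/a
  chloride contribution → 27.96 μm/a
  total first-year rate 55.01 μm/a
55 μm/a falls in (50, 80] for carbon steel → category C4

C4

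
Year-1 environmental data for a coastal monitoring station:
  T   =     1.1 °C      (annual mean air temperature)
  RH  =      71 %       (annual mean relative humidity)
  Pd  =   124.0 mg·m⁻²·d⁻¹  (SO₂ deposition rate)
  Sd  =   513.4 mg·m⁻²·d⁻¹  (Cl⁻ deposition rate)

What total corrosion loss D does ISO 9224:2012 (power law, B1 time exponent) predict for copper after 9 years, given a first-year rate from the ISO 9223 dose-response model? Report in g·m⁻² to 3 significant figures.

copper: temperature factor f = +0.126·(-8.9) = -1.1214
  SO₂ term: 0.0053·124.0^0.26·exp(0.059·71-1.1214) = 0.3988
  Cl⁻ term: 0.01025·513.4^0.27·exp(0.036·71+0.049·1.1) = 0.7516
  r_corr = 0.3988 + 0.7516 = 1.15 μm/a
Power-law: D(9) = r_corr · 9^0.667
  D(9) = 1.15 × 9^0.667 = 1.15 × 4.33 = 4.982 μm
  Mass loss = 4.982 μm × 8.96 g/cm³ = 44.63 g·m⁻²

D(9) = 44.6 g·m⁻²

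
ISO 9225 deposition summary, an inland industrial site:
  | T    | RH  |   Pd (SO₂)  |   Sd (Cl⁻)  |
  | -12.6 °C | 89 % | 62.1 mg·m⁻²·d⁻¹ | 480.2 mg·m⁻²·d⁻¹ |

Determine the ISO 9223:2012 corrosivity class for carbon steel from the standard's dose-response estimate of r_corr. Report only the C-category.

carbon steel: f(T) = +0.150·(T−10) [T≤10 °C] = -3.3900
  SO₂ term: 1.77·62.1^0.52·exp(0.02·89-3.3900) = 3.028
  Sd branch = 0.102·Sd^0.62·e^(0.033·RH+0.04·T) = 53.42 μm/a
  r_corr = 3.028 + 53.42 = 56.45 μm/a
56.5 μm/a falls in (50, 80] for carbon steel → category C4

C4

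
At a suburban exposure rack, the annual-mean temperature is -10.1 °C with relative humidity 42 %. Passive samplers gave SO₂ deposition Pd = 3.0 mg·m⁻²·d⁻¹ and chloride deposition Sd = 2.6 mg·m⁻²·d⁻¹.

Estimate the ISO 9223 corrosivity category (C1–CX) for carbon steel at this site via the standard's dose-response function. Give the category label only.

C1

carbon steel: f(T) = +0.150·(T−10) [T≤10 °C] = -3.0150
  Pd branch = 1.77·Pd^0.52·e^(0.02·RH+f) = 0.356 μm/a
  Sd branch = 0.102·Sd^0.62·e^(0.033·RH+0.04·T) = 0.4924 μm/a
  sum: 0.356 + 0.4924 → r_corr = 0.8485 μm/a
Category bounds: 0…1.3 μm/a bracket r_corr ⇒ C1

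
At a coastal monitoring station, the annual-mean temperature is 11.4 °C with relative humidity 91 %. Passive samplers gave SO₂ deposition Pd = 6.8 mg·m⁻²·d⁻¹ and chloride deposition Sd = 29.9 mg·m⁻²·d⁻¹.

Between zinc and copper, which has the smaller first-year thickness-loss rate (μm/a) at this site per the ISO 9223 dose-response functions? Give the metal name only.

zinc: T>10 °C ⇒ hinge -0.071·(11.4−10) = -0.0994
  sulphur-dioxide contribution → 1.785 μm/a
  chloride contribution → 0.6625 μm/a
  total first-year rate 2.448 μm/a
copper: temperature factor f = -0.080·(1.4) = -0.1120
  sulphur-dioxide contribution → 1.674 μm/a
  chloride contribution → 1.187 μm/a
  total first-year rate 2.861 μm/a
Ordering by μm/a: copper (2.86) > zinc (2.45)

zinc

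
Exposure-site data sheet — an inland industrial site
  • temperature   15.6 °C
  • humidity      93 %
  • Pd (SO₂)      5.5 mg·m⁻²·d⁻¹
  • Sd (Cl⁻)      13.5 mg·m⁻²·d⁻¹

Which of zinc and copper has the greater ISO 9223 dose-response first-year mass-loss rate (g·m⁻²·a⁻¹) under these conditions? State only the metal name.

copper

zinc: temperature factor f = -0.071·(5.6) = -0.3976
  Pd branch = 0.0129·Pd^0.44·e^(0.046·RH+f) = 1.323 μm/a
  Sd branch = 0.0175·Sd^0.57·e^(0.008·RH+0.085·T) = 0.6114 μm/a
  sum: 1.323 + 0.6114 → r_corr = 1.934 μm/a
  mass loss = 1.934 μm/a × 7.14 g/cm³ = 13.81 g·m⁻²·a⁻¹
copper: T>10 °C ⇒ hinge -0.080·(15.6−10) = -0.4480
  SO₂ term: 0.0053·5.5^0.26·exp(0.059·93-0.4480) = 1.274
  Sd branch = 0.01025·Sd^0.27·e^(0.036·RH+0.049·T) = 1.264 μm/a
  r_corr = 1.274 + 1.264 = 2.538 μm/a
  mass loss = 2.538 μm/a × 8.96 g/cm³ = 22.74 g·m⁻²·a⁻¹
Ordering by g·m⁻²·a⁻¹: copper (22.7) > zinc (13.8)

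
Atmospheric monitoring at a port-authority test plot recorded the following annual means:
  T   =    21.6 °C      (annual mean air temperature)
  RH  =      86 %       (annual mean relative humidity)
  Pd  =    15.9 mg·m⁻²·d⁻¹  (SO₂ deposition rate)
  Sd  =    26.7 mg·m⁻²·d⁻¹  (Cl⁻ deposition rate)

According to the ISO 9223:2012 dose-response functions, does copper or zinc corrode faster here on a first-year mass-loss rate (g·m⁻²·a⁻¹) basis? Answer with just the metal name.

copper

copper: T>10 °C ⇒ hinge -0.080·(21.6−10) = -0.9280
  Pd branch = 0.0053·Pd^0.26·e^(0.059·RH+f) = 0.6874 μm/a
  Sd branch = 0.01025·Sd^0.27·e^(0.036·RH+0.049·T) = 1.585 μm/a
  r_corr = 0.6874 + 1.585 = 2.273 μm/a
  mass loss = 2.273 μm/a × 8.96 g/cm³ = 20.36 g·m⁻²·a⁻¹
zinc: f(T) = -0.071·(T−10) [T>10 °C] = -0.8236
  Pd branch = 0.0129·Pd^0.44·e^(0.046·RH+f) = 0.9991 μm/a
  Cl⁻ term: 0.0175·26.7^0.57·exp(0.008·86+0.085·21.6) = 1.42
  sum: 0.9991 + 1.42 → r_corr = 2.419 μm/a
  mass loss = 2.419 μm/a × 7.14 g/cm³ = 17.27 g·m⁻²·a⁻¹
Ordering by g·m⁻²·a⁻¹: copper (20.4) > zinc (17.3)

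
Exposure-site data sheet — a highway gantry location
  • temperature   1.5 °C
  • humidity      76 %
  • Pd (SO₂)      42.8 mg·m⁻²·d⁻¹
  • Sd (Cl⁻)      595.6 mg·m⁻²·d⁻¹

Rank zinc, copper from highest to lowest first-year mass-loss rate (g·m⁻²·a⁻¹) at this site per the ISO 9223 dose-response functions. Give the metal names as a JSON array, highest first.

zinc: temperature factor f = +0.038·(-8.5) = -0.3230
  sulphur-dioxide contribution → 1.609 μm/a
  chloride contribution → 1.394 μm/a
  ⇒ r_corr(zinc) = 3.002 μm/a
  mass loss = 3.002 μm/a × 7.14 g/cm³ = 21.44 g·m⁻²·a⁻¹
copper: temperature factor f = +0.126·(-8.5) = -1.0710
  sulphur-dioxide contribution → 0.4273 μm/a
  chloride contribution → 0.9552 μm/a
  total first-year rate 1.383 μm/a
  mass loss = 1.383 μm/a × 8.96 g/cm³ = 12.39 g·m⁻²·a⁻¹
Ordering by g·m⁻²·a⁻¹: zinc (21.4) > copper (12.4)

["zinc", "copper"]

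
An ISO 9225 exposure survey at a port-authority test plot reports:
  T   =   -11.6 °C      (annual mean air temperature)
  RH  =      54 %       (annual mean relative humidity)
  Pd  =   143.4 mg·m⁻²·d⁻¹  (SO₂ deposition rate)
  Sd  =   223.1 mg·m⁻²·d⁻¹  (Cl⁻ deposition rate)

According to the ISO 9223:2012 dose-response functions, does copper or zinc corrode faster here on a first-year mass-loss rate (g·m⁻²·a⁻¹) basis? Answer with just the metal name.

zinc

copper: T≤10 °C ⇒ hinge +0.126·(-11.6−10) = -2.7216
  Pd branch = 0.0053·Pd^0.26·e^(0.059·RH+f) = 0.03067 μm/a
  Cl⁻ term: 0.01025·223.1^0.27·exp(0.036·54+0.049·-11.6) = 0.1747
  sum: 0.03067 + 0.1747 → r_corr = 0.2053 μm/a
  mass loss = 0.2053 μm/a × 8.96 g/cm³ = 1.84 g·m⁻²·a⁻¹
zinc: temperature factor f = +0.038·(-21.6) = -0.8208
  Pd branch = 0.0129·Pd^0.44·e^(0.046·RH+f) = 0.605 μm/a
  Sd branch = 0.0175·Sd^0.57·e^(0.008·RH+0.085·T) = 0.2193 μm/a
  r_corr = 0.605 + 0.2193 = 0.8244 μm/a
  mass loss = 0.8244 μm/a × 7.14 g/cm³ = 5.886 g·m⁻²·a⁻¹
Ordering by g·m⁻²·a⁻¹: zinc (5.89) > copper (1.84)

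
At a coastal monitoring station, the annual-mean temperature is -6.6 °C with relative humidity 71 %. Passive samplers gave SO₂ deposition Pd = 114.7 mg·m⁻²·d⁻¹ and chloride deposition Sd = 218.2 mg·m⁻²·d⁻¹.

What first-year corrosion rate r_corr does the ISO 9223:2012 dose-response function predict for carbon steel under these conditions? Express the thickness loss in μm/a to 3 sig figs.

r_corr = 30.1 μm/a

carbon steel: T≤10 °C ⇒ hinge +0.150·(-6.6−10) = -2.4900
  sulphur-dioxide contribution → 7.149 μm/a
  chloride contribution → 22.99 μm/a
  ⇒ r_corr(carbon steel) = 30.14 μm/a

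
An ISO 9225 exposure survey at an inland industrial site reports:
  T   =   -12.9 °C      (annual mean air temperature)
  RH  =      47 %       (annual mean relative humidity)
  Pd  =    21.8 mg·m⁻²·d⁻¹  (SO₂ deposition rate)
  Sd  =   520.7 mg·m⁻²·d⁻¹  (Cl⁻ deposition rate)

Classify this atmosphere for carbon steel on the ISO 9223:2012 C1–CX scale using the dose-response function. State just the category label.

C2

carbon steel: T≤10 °C ⇒ hinge +0.150·(-12.9−10) = -3.4350
  sulphur-dioxide contribution → 0.7251 μm/a
  chloride contribution → 13.88 μm/a
  total first-year rate 14.6 μm/a
Category bounds: 1.3…25 μm/a bracket r_corr ⇒ C2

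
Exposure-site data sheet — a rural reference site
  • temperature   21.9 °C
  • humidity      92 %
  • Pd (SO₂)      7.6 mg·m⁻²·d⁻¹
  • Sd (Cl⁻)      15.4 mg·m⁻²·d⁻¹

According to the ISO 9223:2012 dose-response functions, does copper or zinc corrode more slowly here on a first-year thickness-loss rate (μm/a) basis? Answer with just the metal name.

zinc

copper: f(T) = -0.080·(T−10) [T>10 °C] = -0.9520
  Pd branch = 0.0053·Pd^0.26·e^(0.059·RH+f) = 0.7892 μm/a
  Cl⁻ term: 0.01025·15.4^0.27·exp(0.036·92+0.049·21.9) = 1.721
  sum: 0.7892 + 1.721 → r_corr = 2.51 μm/a
zinc: f(T) = -0.071·(T−10) [T>10 °C] = -0.8449
  SO₂ term: 0.0129·7.6^0.44·exp(0.046·92-0.8449) = 0.9314
  Sd branch = 0.0175·Sd^0.57·e^(0.008·RH+0.085·T) = 1.117 μm/a
  r_corr = 0.9314 + 1.117 = 2.048 μm/a
Ordering by μm/a: copper (2.51) > zinc (2.05)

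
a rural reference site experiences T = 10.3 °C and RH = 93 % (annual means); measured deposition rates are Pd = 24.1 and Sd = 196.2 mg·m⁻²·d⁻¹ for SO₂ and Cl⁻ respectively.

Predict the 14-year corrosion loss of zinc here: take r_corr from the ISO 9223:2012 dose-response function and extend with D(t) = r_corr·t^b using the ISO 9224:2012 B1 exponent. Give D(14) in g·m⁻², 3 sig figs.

D(14) = 335 g·m⁻²

zinc: temperature factor f = -0.071·(0.3) = -0.0213
  sulphur-dioxide contribution → 3.693 μm/a
  chloride contribution → 1.791 μm/a
  ⇒ r_corr(zinc) = 5.484 μm/a
Long-term exponent b (ISO 9224 Table 2, B1) = 0.813
  D(14) = 5.484 × 14^0.813 = 5.484 × 8.547 = 46.87 μm
  Mass loss = 46.87 μm × 7.14 g/cm³ = 334.7 g·m⁻²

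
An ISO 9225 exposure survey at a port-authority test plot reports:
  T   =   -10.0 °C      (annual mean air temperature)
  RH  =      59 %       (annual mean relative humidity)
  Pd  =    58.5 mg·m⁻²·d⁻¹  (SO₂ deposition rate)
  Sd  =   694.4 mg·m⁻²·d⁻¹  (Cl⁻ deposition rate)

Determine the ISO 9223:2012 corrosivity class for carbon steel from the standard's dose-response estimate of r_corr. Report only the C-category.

C3

carbon steel: T≤10 °C ⇒ hinge +0.150·(-10.0−10) = -3.0000
  sulphur-dioxide contribution → 2.379 μm/a
  chloride contribution → 27.69 μm/a
  ⇒ r_corr(carbon steel) = 30.06 μm/a
Category bounds: 25…50 μm/a bracket r_corr ⇒ C3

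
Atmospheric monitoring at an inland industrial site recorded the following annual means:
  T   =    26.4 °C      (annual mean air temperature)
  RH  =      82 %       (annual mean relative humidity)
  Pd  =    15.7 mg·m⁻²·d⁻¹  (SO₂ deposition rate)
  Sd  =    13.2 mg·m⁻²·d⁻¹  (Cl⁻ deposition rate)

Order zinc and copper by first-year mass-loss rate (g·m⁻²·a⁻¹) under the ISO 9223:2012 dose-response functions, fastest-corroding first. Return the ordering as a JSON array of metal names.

["copper", "zinc"]

zinc: f(T) = -0.071·(T−10) [T>10 °C] = -1.1644
  Pd branch = 0.0129·Pd^0.44·e^(0.046·RH+f) = 0.5878 μm/a
  Sd branch = 0.0175·Sd^0.57·e^(0.008·RH+0.085·T) = 1.384 μm/a
  sum: 0.5878 + 1.384 → r_corr = 1.972 μm/a
  mass loss = 1.972 μm/a × 7.14 g/cm³ = 14.08 g·m⁻²·a⁻¹
copper: f(T) = -0.080·(T−10) [T>10 °C] = -1.3120
  Pd branch = 0.0053·Pd^0.26·e^(0.059·RH+f) = 0.3686 μm/a
  Cl⁻ term: 0.01025·13.2^0.27·exp(0.036·82+0.049·26.4) = 1.436
  r_corr = 0.3686 + 1.436 = 1.804 μm/a
  mass loss = 1.804 μm/a × 8.96 g/cm³ = 16.17 g·m⁻²·a⁻¹
Ordering by g·m⁻²·a⁻¹: copper (16.2) > zinc (14.1)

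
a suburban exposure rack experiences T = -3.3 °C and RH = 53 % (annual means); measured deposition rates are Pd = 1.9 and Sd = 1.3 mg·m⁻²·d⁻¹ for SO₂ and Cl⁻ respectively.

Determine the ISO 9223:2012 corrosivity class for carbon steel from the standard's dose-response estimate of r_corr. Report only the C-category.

C2

carbon steel: f(T) = +0.150·(T−10) [T≤10 °C] = -1.9950
  Pd branch = 1.77·Pd^0.52·e^(0.02·RH+f) = 0.9702 μm/a
  Cl⁻ term: 0.102·1.3^0.62·exp(0.033·53+0.04·-3.3) = 0.6046
  sum: 0.9702 + 0.6046 → r_corr = 1.575 μm/a
Category bounds: 1.3…25 μm/a bracket r_corr ⇒ C2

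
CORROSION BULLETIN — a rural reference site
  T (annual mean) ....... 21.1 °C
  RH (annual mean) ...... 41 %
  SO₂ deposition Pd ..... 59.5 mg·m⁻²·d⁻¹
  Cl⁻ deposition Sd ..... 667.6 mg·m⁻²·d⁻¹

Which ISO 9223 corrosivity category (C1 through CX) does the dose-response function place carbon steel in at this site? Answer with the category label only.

carbon steel: f(T) = -0.054·(T−10) [T>10 °C] = -0.5994
  SO₂ term: 1.77·59.5^0.52·exp(0.02·41-0.5994) = 18.47
  Cl⁻ term: 0.102·667.6^0.62·exp(0.033·41+0.04·21.1) = 51.75
  r_corr = 18.47 + 51.75 = 70.23 μm/a
ISO 9223 Table 2 (carbon steel): 50 < 70.2 ≤ 80 μm/a ⇒ C4

C4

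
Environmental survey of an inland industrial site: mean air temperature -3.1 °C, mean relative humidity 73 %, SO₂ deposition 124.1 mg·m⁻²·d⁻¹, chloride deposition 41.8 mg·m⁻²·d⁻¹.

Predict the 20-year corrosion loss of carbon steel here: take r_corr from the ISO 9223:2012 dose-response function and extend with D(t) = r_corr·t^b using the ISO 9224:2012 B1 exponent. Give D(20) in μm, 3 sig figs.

D(20) = 111 μm

carbon steel: T≤10 °C ⇒ hinge +0.150·(-3.1−10) = -1.9650
  Pd branch = 1.77·Pd^0.52·e^(0.02·RH+f) = 13.1 μm/a
  Cl⁻ term: 0.102·41.8^0.62·exp(0.033·73+0.04·-3.1) = 10.14
  sum: 13.1 + 10.14 → r_corr = 23.25 μm/a
Power-law: D(20) = r_corr · 20^0.523
  D(20) = 23.25 × 20^0.523 = 23.25 × 4.791 = 111.4 μm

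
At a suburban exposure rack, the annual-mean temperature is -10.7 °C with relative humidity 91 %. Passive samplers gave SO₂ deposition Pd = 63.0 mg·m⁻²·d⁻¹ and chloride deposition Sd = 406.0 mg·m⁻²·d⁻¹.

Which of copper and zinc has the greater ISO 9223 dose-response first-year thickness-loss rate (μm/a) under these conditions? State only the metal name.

zinc

copper: f(T) = +0.126·(T−10) [T≤10 °C] = -2.6082
  SO₂ term: 0.0053·63.0^0.26·exp(0.059·91-2.6082) = 0.2461
  Cl⁻ term: 0.01025·406.0^0.27·exp(0.036·91+0.049·-10.7) = 0.813
  sum: 0.2461 + 0.813 → r_corr = 1.059 μm/a
zinc: f(T) = +0.038·(T−10) [T≤10 °C] = -0.7866
  SO₂ term: 0.0129·63.0^0.44·exp(0.046·91-0.7866) = 2.391
  Sd branch = 0.0175·Sd^0.57·e^(0.008·RH+0.085·T) = 0.4478 μm/a
  r_corr = 2.391 + 0.4478 = 2.839 μm/a
Ordering by μm/a: zinc (2.84) > copper (1.06)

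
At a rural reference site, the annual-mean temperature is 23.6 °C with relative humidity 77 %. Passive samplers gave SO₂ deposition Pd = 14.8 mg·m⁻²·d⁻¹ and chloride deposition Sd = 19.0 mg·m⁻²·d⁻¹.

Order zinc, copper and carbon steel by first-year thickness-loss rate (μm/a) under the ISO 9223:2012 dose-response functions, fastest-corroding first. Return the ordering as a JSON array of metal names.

zinc: f(T) = -0.071·(T−10) [T>10 °C] = -0.9656
  SO₂ term: 0.0129·14.8^0.44·exp(0.046·77-0.9656) = 0.5552
  Cl⁻ term: 0.0175·19.0^0.57·exp(0.008·77+0.085·23.6) = 1.29
  r_corr = 0.5552 + 1.29 = 1.845 μm/a
copper: f(T) = -0.080·(T−10) [T>10 °C] = -1.0880
  SO₂ term: 0.0053·14.8^0.26·exp(0.059·77-1.0880) = 0.3381
  Cl⁻ term: 0.01025·19.0^0.27·exp(0.036·77+0.049·23.6) = 1.154
  r_corr = 0.3381 + 1.154 = 1.492 μm/a
carbon steel: T>10 °C ⇒ hinge -0.054·(23.6−10) = -0.7344
  SO₂ term: 1.77·14.8^0.52·exp(0.02·77-0.7344) = 16.08
  Cl⁻ term: 0.102·19.0^0.62·exp(0.033·77+0.04·23.6) = 20.65
  sum: 16.08 + 20.65 → r_corr = 36.73 μm/a
Ordering by μm/a: carbon steel (36.7) > zinc (1.85) > copper (1.49)

["carbon steel", "zinc", "copper"]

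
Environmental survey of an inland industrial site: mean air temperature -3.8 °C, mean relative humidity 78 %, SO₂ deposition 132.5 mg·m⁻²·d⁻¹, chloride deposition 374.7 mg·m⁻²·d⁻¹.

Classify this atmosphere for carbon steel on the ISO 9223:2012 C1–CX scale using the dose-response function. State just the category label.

carbon steel: f(T) = +0.150·(T−10) [T≤10 °C] = -2.0700
  SO₂ term: 1.77·132.5^0.52·exp(0.02·78-2.0700) = 13.49
  Cl⁻ term: 0.102·374.7^0.62·exp(0.033·78+0.04·-3.8) = 45.3
  r_corr = 13.49 + 45.3 = 58.8 μm/a
ISO 9223 Table 2 (carbon steel): 50 < 58.8 ≤ 80 μm/a ⇒ C4

C4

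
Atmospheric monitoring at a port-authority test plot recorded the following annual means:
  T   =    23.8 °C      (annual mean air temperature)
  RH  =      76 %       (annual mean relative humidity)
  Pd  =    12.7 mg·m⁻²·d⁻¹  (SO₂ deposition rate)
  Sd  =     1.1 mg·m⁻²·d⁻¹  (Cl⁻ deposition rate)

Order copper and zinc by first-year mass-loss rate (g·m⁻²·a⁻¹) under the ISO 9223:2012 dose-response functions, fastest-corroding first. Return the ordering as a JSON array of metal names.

["copper", "zinc"]

copper: temperature factor f = -0.080·(13.8) = -1.1040
  sulphur-dioxide contribution → 0.3014 μm/a
  chloride contribution → 0.5207 μm/a
  total first-year rate 0.8221 μm/a
  mass loss = 0.8221 μm/a × 8.96 g/cm³ = 7.366 g·m⁻²·a⁻¹
zinc: f(T) = -0.071·(T−10) [T>10 °C] = -0.9798
  sulphur-dioxide contribution → 0.4887 μm/a
  chloride contribution → 0.2566 μm/a
  ⇒ r_corr(zinc) = 0.7453 μm/a
  mass loss = 0.7453 μm/a × 7.14 g/cm³ = 5.321 g·m⁻²·a⁻¹
Ordering by g·m⁻²·a⁻¹: copper (7.37) > zinc (5.32)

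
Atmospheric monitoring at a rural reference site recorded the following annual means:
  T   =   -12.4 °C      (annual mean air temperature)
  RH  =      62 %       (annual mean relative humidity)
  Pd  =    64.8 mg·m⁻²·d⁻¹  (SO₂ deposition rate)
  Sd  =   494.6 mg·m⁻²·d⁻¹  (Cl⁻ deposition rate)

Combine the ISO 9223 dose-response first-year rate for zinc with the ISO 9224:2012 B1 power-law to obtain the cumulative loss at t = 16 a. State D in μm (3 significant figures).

D(16) = 8.97 μm

zinc: temperature factor f = +0.038·(-22.4) = -0.8512
  SO₂ term: 0.0129·64.8^0.44·exp(0.046·62-0.8512) = 0.5979
  Cl⁻ term: 0.0175·494.6^0.57·exp(0.008·62+0.085·-12.4) = 0.3439
  sum: 0.5979 + 0.3439 → r_corr = 0.9418 μm/a
Long-term exponent b (ISO 9224 Table 2, B1) = 0.813
  D(16) = 0.9418 × 16^0.813 = 0.9418 × 9.527 = 8.972 μm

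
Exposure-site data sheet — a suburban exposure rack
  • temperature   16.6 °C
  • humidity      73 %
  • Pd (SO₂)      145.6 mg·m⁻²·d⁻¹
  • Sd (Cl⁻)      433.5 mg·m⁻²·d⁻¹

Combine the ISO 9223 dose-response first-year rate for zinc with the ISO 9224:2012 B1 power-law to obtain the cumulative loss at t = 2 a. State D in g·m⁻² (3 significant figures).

D(2) = 77.4 g·m⁻²

zinc: f(T) = -0.071·(T−10) [T>10 °C] = -0.4686
  SO₂ term: 0.0129·145.6^0.44·exp(0.046·73-0.4686) = 2.076
  Sd branch = 0.0175·Sd^0.57·e^(0.008·RH+0.085·T) = 4.098 μm/a
  sum: 2.076 + 4.098 → r_corr = 6.174 μm/a
Power-law: D(2) = r_corr · 2^0.813
  D(2) = 6.174 × 2^0.813 = 6.174 × 1.757 = 10.85 μm
  Mass loss = 10.85 μm × 7.14 g/cm³ = 77.44 g·m⁻²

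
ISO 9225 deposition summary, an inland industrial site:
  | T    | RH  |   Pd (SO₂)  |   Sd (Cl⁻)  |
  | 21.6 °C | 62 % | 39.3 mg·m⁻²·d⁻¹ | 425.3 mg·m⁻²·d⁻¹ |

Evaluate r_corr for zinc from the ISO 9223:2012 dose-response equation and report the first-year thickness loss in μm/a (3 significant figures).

r_corr = 6.17 μm/a

zinc: temperature factor f = -0.071·(11.6) = -0.8236
  SO₂ term: 0.0129·39.3^0.44·exp(0.046·62-0.8236) = 0.4932
  Sd branch = 0.0175·Sd^0.57·e^(0.008·RH+0.085·T) = 5.678 μm/a
  sum: 0.4932 + 5.678 → r_corr = 6.171 μm/a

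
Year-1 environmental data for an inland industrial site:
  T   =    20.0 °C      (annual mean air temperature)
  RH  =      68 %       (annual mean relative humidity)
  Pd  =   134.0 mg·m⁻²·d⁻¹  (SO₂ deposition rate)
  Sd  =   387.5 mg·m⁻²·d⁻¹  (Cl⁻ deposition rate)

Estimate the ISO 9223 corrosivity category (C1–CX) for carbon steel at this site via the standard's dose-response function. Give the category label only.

carbon steel: f(T) = -0.054·(T−10) [T>10 °C] = -0.5400
  Pd branch = 1.77·Pd^0.52·e^(0.02·RH+f) = 51.31 μm/a
  Cl⁻ term: 0.102·387.5^0.62·exp(0.033·68+0.04·20.0) = 86.16
  r_corr = 51.31 + 86.16 = 137.5 μm/a
137 μm/a falls in (80, 200] for carbon steel → category C5

C5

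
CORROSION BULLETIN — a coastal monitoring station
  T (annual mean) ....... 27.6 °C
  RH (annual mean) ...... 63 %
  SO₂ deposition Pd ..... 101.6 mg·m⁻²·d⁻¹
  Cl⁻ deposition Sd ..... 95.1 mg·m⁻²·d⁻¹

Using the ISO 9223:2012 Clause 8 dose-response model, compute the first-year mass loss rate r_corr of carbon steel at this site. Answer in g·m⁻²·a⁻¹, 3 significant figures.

r_corr = 535 g·m⁻²·a⁻¹

carbon steel: f(T) = -0.054·(T−10) [T>10 °C] = -0.9504
  SO₂ term: 1.77·101.6^0.52·exp(0.02·63-0.9504) = 26.67
  Cl⁻ term: 0.102·95.1^0.62·exp(0.033·63+0.04·27.6) = 41.44
  sum: 26.67 + 41.44 → r_corr = 68.11 μm/a
Convert to mass loss: 68.11 μm/a × 7.85 g/cm³ = 534.7 g·m⁻²·a⁻¹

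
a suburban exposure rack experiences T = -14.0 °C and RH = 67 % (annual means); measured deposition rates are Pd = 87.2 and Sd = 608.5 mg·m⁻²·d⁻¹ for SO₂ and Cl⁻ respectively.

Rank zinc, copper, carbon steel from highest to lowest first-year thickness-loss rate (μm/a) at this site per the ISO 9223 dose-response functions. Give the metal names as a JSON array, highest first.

["carbon steel", "zinc", "copper"]

zinc: f(T) = +0.038·(T−10) [T≤10 °C] = -0.9120
  SO₂ term: 0.0129·87.2^0.44·exp(0.046·67-0.9120) = 0.8069
  Sd branch = 0.0175·Sd^0.57·e^(0.008·RH+0.085·T) = 0.3516 μm/a
  sum: 0.8069 + 0.3516 → r_corr = 1.159 μm/a
copper: T≤10 °C ⇒ hinge +0.126·(-14.0−10) = -3.0240
  Pd branch = 0.0053·Pd^0.26·e^(0.059·RH+f) = 0.04288 μm/a
  Sd branch = 0.01025·Sd^0.27·e^(0.036·RH+0.049·T) = 0.3251 μm/a
  r_corr = 0.04288 + 0.3251 = 0.368 μm/a
carbon steel: f(T) = +0.150·(T−10) [T≤10 °C] = -3.6000
  SO₂ term: 1.77·87.2^0.52·exp(0.02·67-3.6000) = 1.886
  Cl⁻ term: 0.102·608.5^0.62·exp(0.033·67+0.04·-14.0) = 28.3
  r_corr = 1.886 + 28.3 = 30.19 μm/a
Ordering by μm/a: carbon steel (30.2) > zinc (1.16) > copper (0.368)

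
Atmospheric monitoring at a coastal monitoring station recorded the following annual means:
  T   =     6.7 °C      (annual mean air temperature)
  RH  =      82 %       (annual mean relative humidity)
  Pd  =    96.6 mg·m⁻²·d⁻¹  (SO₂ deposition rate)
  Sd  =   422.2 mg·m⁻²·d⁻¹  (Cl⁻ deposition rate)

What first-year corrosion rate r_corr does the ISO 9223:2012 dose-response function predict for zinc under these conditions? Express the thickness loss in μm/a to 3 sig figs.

r_corr = 5.57 μm/a

zinc: temperature factor f = +0.038·(-3.3) = -0.1254
  SO₂ term: 0.0129·96.6^0.44·exp(0.046·82-0.1254) = 3.696
  Cl⁻ term: 0.0175·422.2^0.57·exp(0.008·82+0.085·6.7) = 1.87
  sum: 3.696 + 1.87 → r_corr = 5.565 μm/a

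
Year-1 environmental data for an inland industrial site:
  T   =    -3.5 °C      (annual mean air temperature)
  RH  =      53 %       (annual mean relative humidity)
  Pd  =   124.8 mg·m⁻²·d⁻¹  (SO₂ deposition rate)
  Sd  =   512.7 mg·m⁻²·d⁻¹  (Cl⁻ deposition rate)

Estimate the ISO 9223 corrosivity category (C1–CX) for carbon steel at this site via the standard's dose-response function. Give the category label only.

C3

carbon steel: f(T) = +0.150·(T−10) [T≤10 °C] = -2.0250
  sulphur-dioxide contribution → 8.297 μm/a
  chloride contribution → 24.41 μm/a
  ⇒ r_corr(carbon steel) = 32.7 μm/a
32.7 μm/a falls in (25, 50] for carbon steel → category C3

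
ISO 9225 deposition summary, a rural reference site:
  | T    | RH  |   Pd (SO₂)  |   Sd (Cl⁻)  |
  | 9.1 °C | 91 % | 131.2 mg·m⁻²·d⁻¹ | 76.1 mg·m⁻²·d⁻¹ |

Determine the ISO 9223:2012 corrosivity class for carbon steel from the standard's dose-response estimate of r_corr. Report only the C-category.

C5

carbon steel: f(T) = +0.150·(T−10) [T≤10 °C] = -0.1350
  Pd branch = 1.77·Pd^0.52·e^(0.02·RH+f) = 120.5 μm/a
  Cl⁻ term: 0.102·76.1^0.62·exp(0.033·91+0.04·9.1) = 43.38
  r_corr = 120.5 + 43.38 = 163.9 μm/a
ISO 9223 Table 2 (carbon steel): 80 < 164 ≤ 200 μm/a ⇒ C5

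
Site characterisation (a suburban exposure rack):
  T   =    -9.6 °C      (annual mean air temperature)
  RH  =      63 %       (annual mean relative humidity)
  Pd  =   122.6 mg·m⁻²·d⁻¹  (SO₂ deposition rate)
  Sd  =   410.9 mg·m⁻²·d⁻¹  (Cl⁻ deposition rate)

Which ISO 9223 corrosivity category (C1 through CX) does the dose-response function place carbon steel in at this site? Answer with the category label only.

C3

carbon steel: f(T) = +0.150·(T−10) [T≤10 °C] = -2.9400
  Pd branch = 1.77·Pd^0.52·e^(0.02·RH+f) = 4.021 μm/a
  Cl⁻ term: 0.102·410.9^0.62·exp(0.033·63+0.04·-9.6) = 23.19
  sum: 4.021 + 23.19 → r_corr = 27.21 μm/a
ISO 9223 Table 2 (carbon steel): 25 < 27.2 ≤ 50 μm/a ⇒ C3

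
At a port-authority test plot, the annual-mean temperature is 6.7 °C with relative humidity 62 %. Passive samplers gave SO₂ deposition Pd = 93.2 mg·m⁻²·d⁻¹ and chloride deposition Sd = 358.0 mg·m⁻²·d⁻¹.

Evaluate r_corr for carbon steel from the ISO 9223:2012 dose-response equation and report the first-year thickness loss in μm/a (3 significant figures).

r_corr = 78.9 μm/a

carbon steel: temperature factor f = +0.150·(-3.3) = -0.4950
  Pd branch = 1.77·Pd^0.52·e^(0.02·RH+f) = 39.41 μm/a
  Sd branch = 0.102·Sd^0.62·e^(0.033·RH+0.04·T) = 39.53 μm/a
  sum: 39.41 + 39.53 → r_corr = 78.94 μm/a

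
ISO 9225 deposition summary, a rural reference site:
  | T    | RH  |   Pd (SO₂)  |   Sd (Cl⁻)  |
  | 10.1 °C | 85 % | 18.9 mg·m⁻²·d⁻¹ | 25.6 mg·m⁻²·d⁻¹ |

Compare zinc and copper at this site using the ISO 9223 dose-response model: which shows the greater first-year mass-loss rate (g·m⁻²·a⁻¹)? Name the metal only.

zinc: T>10 °C ⇒ hinge -0.071·(10.1−10) = -0.0071
  sulphur-dioxide contribution → 2.329 μm/a
  chloride contribution → 0.5175 μm/a
  ⇒ r_corr(zinc) = 2.847 μm/a
  mass loss = 2.847 μm/a × 7.14 g/cm³ = 20.33 g·m⁻²·a⁻¹
copper: temperature factor f = -0.080·(0.1) = -0.0080
  sulphur-dioxide contribution → 1.701 μm/a
  chloride contribution → 0.8606 μm/a
  total first-year rate 2.562 μm/a
  mass loss = 2.562 μm/a × 8.96 g/cm³ = 22.95 g·m⁻²·a⁻¹
Ordering by g·m⁻²·a⁻¹: copper (23) > zinc (20.3)

copper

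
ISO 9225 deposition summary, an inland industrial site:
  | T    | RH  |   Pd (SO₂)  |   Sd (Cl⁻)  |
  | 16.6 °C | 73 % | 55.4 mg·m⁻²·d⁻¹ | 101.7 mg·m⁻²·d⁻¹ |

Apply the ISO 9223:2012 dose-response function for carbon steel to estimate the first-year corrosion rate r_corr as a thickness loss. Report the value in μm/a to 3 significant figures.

r_corr = 81.7 μm/a

carbon steel: temperature factor f = -0.054·(6.6) = -0.3564
  sulphur-dioxide contribution → 43.04 μm/a
  chloride contribution → 38.7 μm/a
  total first-year rate 81.74 μm/a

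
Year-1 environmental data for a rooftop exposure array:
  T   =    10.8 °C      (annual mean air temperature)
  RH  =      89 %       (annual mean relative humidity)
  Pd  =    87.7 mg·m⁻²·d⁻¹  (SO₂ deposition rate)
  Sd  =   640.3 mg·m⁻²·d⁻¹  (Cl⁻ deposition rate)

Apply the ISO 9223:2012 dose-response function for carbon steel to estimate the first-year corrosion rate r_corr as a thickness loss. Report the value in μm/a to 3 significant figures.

r_corr = 266 μm/a

carbon steel: f(T) = -0.054·(T−10) [T>10 °C] = -0.0432
  Pd branch = 1.77·Pd^0.52·e^(0.02·RH+f) = 102.9 μm/a
  Sd branch = 0.102·Sd^0.62·e^(0.033·RH+0.04·T) = 162.8 μm/a
  r_corr = 102.9 + 162.8 = 265.8 μm/a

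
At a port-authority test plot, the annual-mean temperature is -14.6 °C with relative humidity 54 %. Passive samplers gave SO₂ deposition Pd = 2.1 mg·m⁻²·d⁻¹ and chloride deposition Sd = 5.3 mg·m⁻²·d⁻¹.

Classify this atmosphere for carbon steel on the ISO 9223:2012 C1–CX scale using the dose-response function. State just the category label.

carbon steel: temperature factor f = +0.150·(-24.6) = -3.6900
  SO₂ term: 1.77·2.1^0.52·exp(0.02·54-3.6900) = 0.1914
  Sd branch = 0.102·Sd^0.62·e^(0.033·RH+0.04·T) = 0.9505 μm/a
  sum: 0.1914 + 0.9505 → r_corr = 1.142 μm/a
Category bounds: 0…1.3 μm/a bracket r_corr ⇒ C1

C1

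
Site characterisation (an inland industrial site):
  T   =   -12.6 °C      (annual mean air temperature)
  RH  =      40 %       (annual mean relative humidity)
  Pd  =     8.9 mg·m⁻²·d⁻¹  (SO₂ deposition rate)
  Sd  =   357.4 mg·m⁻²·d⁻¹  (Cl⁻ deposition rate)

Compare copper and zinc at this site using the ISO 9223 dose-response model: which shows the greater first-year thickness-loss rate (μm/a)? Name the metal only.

zinc

copper: temperature factor f = +0.126·(-22.6) = -2.8476
  sulphur-dioxide contribution → 0.005746 μm/a
  chloride contribution → 0.1141 μm/a
  total first-year rate 0.1199 μm/a
zinc: f(T) = +0.038·(T−10) [T≤10 °C] = -0.8588
  sulphur-dioxide contribution → 0.09004 μm/a
  chloride contribution → 0.2356 μm/a
  ⇒ r_corr(zinc) = 0.3256 μm/a
Ordering by μm/a: zinc (0.326) > copper (0.12)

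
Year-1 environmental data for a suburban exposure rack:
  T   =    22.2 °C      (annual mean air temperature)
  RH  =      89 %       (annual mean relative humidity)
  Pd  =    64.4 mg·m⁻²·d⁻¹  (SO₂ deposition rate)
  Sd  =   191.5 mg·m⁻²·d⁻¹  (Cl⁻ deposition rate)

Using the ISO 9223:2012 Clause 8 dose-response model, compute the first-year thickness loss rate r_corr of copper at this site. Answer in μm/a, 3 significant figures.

copper: temperature factor f = -0.080·(12.2) = -0.9760
  sulphur-dioxide contribution → 1.125 μm/a
  chloride contribution → 3.096 μm/a
  total first-year rate 4.221 μm/a

r_corr = 4.22 μm/a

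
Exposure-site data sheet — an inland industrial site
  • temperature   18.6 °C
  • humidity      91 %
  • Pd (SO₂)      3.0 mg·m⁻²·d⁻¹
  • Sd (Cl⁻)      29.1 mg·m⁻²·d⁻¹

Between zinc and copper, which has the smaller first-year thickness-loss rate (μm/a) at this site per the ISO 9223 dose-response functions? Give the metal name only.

zinc: temperature factor f = -0.071·(8.6) = -0.6106
  Pd branch = 0.0129·Pd^0.44·e^(0.046·RH+f) = 0.747 μm/a
  Cl⁻ term: 0.0175·29.1^0.57·exp(0.008·91+0.085·18.6) = 1.203
  sum: 0.747 + 1.203 → r_corr = 1.95 μm/a
copper: temperature factor f = -0.080·(8.6) = -0.6880
  SO₂ term: 0.0053·3.0^0.26·exp(0.059·91-0.6880) = 0.7608
  Sd branch = 0.01025·Sd^0.27·e^(0.036·RH+0.049·T) = 1.677 μm/a
  sum: 0.7608 + 1.677 → r_corr = 2.438 μm/a
Ordering by μm/a: copper (2.44) > zinc (1.95)

zinc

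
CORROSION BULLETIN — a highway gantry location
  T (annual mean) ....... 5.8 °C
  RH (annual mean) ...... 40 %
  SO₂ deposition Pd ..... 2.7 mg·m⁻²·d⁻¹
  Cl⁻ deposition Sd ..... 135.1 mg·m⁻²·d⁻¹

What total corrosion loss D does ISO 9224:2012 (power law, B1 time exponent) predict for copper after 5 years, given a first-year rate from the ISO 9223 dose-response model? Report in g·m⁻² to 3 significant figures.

copper: T≤10 °C ⇒ hinge +0.126·(5.8−10) = -0.5292
  SO₂ term: 0.0053·2.7^0.26·exp(0.059·40-0.5292) = 0.04281
  Sd branch = 0.01025·Sd^0.27·e^(0.036·RH+0.049·T) = 0.2162 μm/a
  r_corr = 0.04281 + 0.2162 = 0.259 μm/a
ISO 9224: D(t) = r_corr · t^b with b = 0.667 (copper, B1)
  D(5) = 0.259 × 5^0.667 = 0.259 × 2.926 = 0.7577 μm
  Mass loss = 0.7577 μm × 8.96 g/cm³ = 6.789 g·m⁻²

D(5) = 6.79 g·m⁻²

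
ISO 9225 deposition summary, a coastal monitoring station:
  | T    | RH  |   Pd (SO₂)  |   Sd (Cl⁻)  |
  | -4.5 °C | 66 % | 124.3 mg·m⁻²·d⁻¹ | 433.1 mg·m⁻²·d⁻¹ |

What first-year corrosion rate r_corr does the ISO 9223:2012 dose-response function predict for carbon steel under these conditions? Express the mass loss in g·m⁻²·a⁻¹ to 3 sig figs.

r_corr = 327 g·m⁻²·a⁻¹

carbon steel: temperature factor f = +0.150·(-14.5) = -2.1750
  Pd branch = 1.77·Pd^0.52·e^(0.02·RH+f) = 9.242 μm/a
  Sd branch = 0.102·Sd^0.62·e^(0.033·RH+0.04·T) = 32.43 μm/a
  sum: 9.242 + 32.43 → r_corr = 41.68 μm/a
Convert to mass loss: 41.68 μm/a × 7.85 g/cm³ = 327.2 g·m⁻²·a⁻¹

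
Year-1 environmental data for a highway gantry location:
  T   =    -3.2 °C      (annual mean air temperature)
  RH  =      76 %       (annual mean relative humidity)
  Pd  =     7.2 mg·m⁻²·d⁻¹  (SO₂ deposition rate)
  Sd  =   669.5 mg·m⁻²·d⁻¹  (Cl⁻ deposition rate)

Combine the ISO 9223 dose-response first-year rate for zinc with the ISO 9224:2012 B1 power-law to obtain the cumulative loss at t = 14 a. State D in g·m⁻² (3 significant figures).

zinc: temperature factor f = +0.038·(-13.2) = -0.5016
  Pd branch = 0.0129·Pd^0.44·e^(0.046·RH+f) = 0.6141 μm/a
  Cl⁻ term: 0.0175·669.5^0.57·exp(0.008·76+0.085·-3.2) = 0.9992
  r_corr = 0.6141 + 0.9992 = 1.613 μm/a
ISO 9224: D(t) = r_corr · t^b with b = 0.813 (zinc, B1)
  D(14) = 1.613 × 14^0.813 = 1.613 × 8.547 = 13.79 μm
  Mass loss = 13.79 μm × 7.14 g/cm³ = 98.45 g·m⁻²

D(14) = 98.5 g·m⁻²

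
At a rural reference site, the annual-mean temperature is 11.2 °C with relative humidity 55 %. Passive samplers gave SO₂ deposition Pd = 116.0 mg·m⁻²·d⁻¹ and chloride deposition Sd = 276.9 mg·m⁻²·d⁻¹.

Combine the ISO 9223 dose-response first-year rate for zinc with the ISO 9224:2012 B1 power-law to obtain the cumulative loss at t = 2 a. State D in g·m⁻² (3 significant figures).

D(2) = 36.9 g·m⁻²

zinc: temperature factor f = -0.071·(1.2) = -0.0852
  SO₂ term: 0.0129·116.0^0.44·exp(0.046·55-0.0852) = 1.204
  Sd branch = 0.0175·Sd^0.57·e^(0.008·RH+0.085·T) = 1.737 μm/a
  r_corr = 1.204 + 1.737 = 2.941 μm/a
ISO 9224: D(t) = r_corr · t^b with b = 0.813 (zinc, B1)
  D(2) = 2.941 × 2^0.813 = 2.941 × 1.757 = 5.167 μm
  Mass loss = 5.167 μm × 7.14 g/cm³ = 36.89 g·m⁻²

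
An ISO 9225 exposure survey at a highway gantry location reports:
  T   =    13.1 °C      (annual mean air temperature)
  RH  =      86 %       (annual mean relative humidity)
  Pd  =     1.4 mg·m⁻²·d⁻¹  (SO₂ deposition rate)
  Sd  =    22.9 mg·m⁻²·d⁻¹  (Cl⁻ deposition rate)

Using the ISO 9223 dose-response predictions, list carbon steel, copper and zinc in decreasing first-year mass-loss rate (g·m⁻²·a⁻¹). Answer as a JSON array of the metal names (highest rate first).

["carbon steel", "copper", "zinc"]

carbon steel: temperature factor f = -0.054·(3.1) = -0.1674
  Pd branch = 1.77·Pd^0.52·e^(0.02·RH+f) = 9.96 μm/a
  Cl⁻ term: 0.102·22.9^0.62·exp(0.033·86+0.04·13.1) = 20.5
  r_corr = 9.96 + 20.5 = 30.46 μm/a
  mass loss = 30.46 μm/a × 7.85 g/cm³ = 239.1 g·m⁻²·a⁻¹
copper: f(T) = -0.080·(T−10) [T>10 °C] = -0.2480
  SO₂ term: 0.0053·1.4^0.26·exp(0.059·86-0.2480) = 0.7214
  Sd branch = 0.01025·Sd^0.27·e^(0.036·RH+0.049·T) = 1.003 μm/a
  sum: 0.7214 + 1.003 → r_corr = 1.724 μm/a
  mass loss = 1.724 μm/a × 8.96 g/cm³ = 15.45 g·m⁻²·a⁻¹
zinc: T>10 °C ⇒ hinge -0.071·(13.1−10) = -0.2201
  Pd branch = 0.0129·Pd^0.44·e^(0.046·RH+f) = 0.6271 μm/a
  Sd branch = 0.0175·Sd^0.57·e^(0.008·RH+0.085·T) = 0.6317 μm/a
  sum: 0.6271 + 0.6317 → r_corr = 1.259 μm/a
  mass loss = 1.259 μm/a × 7.14 g/cm³ = 8.988 g·m⁻²·a⁻¹
Ordering by g·m⁻²·a⁻¹: carbon steel (239) > copper (15.4) > zinc (8.99)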